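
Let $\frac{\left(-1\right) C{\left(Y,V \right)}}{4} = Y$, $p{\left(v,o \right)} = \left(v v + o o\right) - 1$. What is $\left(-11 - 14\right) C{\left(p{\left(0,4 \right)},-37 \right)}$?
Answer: $1500$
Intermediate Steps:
$p{\left(v,o \right)} = -1 + o^{2} + v^{2}$ ($p{\left(v,o \right)} = \left(v^{2} + o^{2}\right) - 1 = \left(o^{2} + v^{2}\right) - 1 = -1 + o^{2} + v^{2}$)
$C{\left(Y,V \right)} = - 4 Y$
$\left(-11 - 14\right) C{\left(p{\left(0,4 \right)},-37 \right)} = \left(-11 - 14\right) \left(- 4 \left(-1 + 4^{2} + 0^{2}\right)\right) = \left(-11 - 14\right) \left(- 4 \left(-1 + 16 + 0\right)\right) = - 25 \left(\left(-4\right) 15\right) = \left(-25\right) \left(-60\right) = 1500$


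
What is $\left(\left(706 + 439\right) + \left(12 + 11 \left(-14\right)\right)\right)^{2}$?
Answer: $1006009$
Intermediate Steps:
$\left(\left(706 + 439\right) + \left(12 + 11 \left(-14\right)\right)\right)^{2} = \left(1145 + \left(12 - 154\right)\right)^{2} = \left(1145 - 142\right)^{2} = 1003^{2} = 1006009$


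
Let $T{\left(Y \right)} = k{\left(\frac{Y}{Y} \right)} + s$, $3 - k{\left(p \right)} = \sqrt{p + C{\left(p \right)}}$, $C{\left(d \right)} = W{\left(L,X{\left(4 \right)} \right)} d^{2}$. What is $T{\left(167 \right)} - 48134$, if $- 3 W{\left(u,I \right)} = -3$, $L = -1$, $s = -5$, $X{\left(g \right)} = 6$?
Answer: $-48136 - \sqrt{2} \approx -48137.0$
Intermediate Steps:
$W{\left(u,I \right)} = 1$ ($W{\left(u,I \right)} = \left(- \frac{1}{3}\right) \left(-3\right) = 1$)
$C{\left(d \right)} = d^{2}$ ($C{\left(d \right)} = 1 d^{2} = d^{2}$)
$k{\left(p \right)} = 3 - \sqrt{p + p^{2}}$
$T{\left(Y \right)} = -2 - \sqrt{2}$ ($T{\left(Y \right)} = \left(3 - \sqrt{\frac{Y}{Y} \left(1 + \frac{Y}{Y}\right)}\right) - 5 = \left(3 - \sqrt{1 \left(1 + 1\right)}\right) - 5 = \left(3 - \sqrt{1 \cdot 2}\right) - 5 = \left(3 - \sqrt{2}\right) - 5 = -2 - \sqrt{2}$)
$T{\left(167 \right)} - 48134 = \left(-2 - \sqrt{2}\right) - 48134 = -48136 - \sqrt{2}$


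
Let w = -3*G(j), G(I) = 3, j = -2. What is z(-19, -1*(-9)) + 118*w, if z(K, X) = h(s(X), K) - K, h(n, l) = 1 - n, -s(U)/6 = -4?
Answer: -1066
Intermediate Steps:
s(U) = 24 (s(U) = -6*(-4) = 24)
z(K, X) = -23 - K (z(K, X) = (1 - 1*24) - K = (1 - 24) - K = -23 - K)
w = -9 (w = -3*3 = -9)
z(-19, -1*(-9)) + 118*w = (-23 - 1*(-19)) + 118*(-9) = (-23 + 19) - 1062 = -4 - 1062 = -1066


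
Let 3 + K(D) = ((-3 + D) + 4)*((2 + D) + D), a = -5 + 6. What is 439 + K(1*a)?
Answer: 444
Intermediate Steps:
a = 1
K(D) = -3 + (1 + D)*(2 + 2*D) (K(D) = -3 + ((-3 + D) + 4)*((2 + D) + D) = -3 + (1 + D)*(2 + 2*D))
439 + K(1*a) = 439 + (-1 + 2*(1*1)² + 4*(1*1)) = 439 + (-1 + 2*1² + 4*1) = 439 + (-1 + 2*1 + 4) = 439 + (-1 + 2 + 4) = 439 + 5 = 444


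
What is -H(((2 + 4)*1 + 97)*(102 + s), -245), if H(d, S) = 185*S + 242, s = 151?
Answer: 45083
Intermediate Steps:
H(d, S) = 242 + 185*S
-H(((2 + 4)*1 + 97)*(102 + s), -245) = -(242 + 185*(-245)) = -(242 - 45325) = -1*(-45083) = 45083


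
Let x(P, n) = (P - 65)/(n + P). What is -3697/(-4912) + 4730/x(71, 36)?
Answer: 1243017251/14736 ≈ 84352.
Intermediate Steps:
x(P, n) = (-65 + P)/(P + n)
-3697/(-4912) + 4730/x(71, 36) = -3697/(-4912) + 4730/(((-65 + 71)/(71 + 36))) = -3697*(-1/4912) + 4730/((6/107)) = 3697/4912 + 4730/(((1/107)*6)) = 3697/4912 + 4730/(6/107) = 3697/4912 + 4730*(107/6) = 3697/4912 + 253055/3 = 1243017251/14736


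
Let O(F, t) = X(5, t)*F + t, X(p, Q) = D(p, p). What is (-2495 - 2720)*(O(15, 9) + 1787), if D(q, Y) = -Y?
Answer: -8975015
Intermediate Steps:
X(p, Q) = -p
O(F, t) = t - 5*F (O(F, t) = (-1*5)*F + t = -5*F + t = t - 5*F)
(-2495 - 2720)*(O(15, 9) + 1787) = (-2495 - 2720)*((9 - 5*15) + 1787) = -5215*((9 - 75) + 1787) = -5215*(-66 + 1787) = -5215*1721 = -8975015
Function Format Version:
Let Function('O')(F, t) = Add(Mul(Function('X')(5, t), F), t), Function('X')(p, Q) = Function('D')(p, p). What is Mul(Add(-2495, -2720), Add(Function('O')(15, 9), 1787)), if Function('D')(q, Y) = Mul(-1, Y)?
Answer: -8975015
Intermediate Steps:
Function('X')(p, Q) = Mul(-1, p)
Function('O')(F, t) = Add(t, Mul(-5, F)) (Function('O')(F, t) = Add(Mul(Mul(-1, 5), F), t) = Add(Mul(-5, F), t) = Add(t, Mul(-5, F)))
Mul(Add(-2495, -2720), Add(Function('O')(15, 9), 1787)) = Mul(Add(-2495, -2720), Add(Add(9, Mul(-5, 15)), 1787)) = Mul(-5215, Add(Add(9, -75), 1787)) = Mul(-5215, Add(-66, 1787)) = Mul(-5215, 1721) = -8975015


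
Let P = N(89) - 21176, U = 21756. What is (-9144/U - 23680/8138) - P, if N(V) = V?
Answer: 155536277941/7377097 ≈ 21084.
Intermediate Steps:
P = -21087 (P = 89 - 21176 = -21087)
(-9144/U - 23680/8138) - P = (-9144/21756 - 23680/8138) - 1*(-21087) = (-9144*1/21756 - 23680*1/8138) + 21087 = (-762/1813 - 11840/4069) + 21087 = -24566498/7377097 + 21087 = 155536277941/7377097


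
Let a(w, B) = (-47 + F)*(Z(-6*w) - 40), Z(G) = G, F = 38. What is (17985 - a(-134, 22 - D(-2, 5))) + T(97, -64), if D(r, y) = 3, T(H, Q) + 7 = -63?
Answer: 24791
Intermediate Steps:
T(H, Q) = -70 (T(H, Q) = -7 - 63 = -70)
a(w, B) = 360 + 54*w (a(w, B) = (-47 + 38)*(-6*w - 40) = -9*(-40 - 6*w) = 360 + 54*w)
(17985 - a(-134, 22 - D(-2, 5))) + T(97, -64) = (17985 - (360 + 54*(-134))) - 70 = (17985 - (360 - 7236)) - 70 = (17985 - 1*(-6876)) - 70 = (17985 + 6876) - 70 = 24861 - 70 = 24791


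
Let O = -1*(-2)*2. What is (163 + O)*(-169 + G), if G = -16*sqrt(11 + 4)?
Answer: -28223 - 2672*sqrt(15) ≈ -38572.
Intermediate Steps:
G = -16*sqrt(15) ≈ -61.968
O = 4 (O = 2*2 = 4)
(163 + O)*(-169 + G) = (163 + 4)*(-169 - 16*sqrt(15)) = 167*(-169 - 16*sqrt(15)) = -28223 - 2672*sqrt(15)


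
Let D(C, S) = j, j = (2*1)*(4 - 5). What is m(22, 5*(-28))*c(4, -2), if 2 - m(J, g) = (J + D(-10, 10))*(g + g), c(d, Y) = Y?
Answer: -11204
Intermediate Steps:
j = -2 (j = 2*(-1) = -2)
D(C, S) = -2
m(J, g) = 2 - 2*g*(-2 + J) (m(J, g) = 2 - (J - 2)*(g + g) = 2 - (-2 + J)*2*g = 2 - 2*g*(-2 + J))
m(22, 5*(-28))*c(4, -2) = (2 + 4*(5*(-28)) - 2*22*5*(-28))*(-2) = (2 + 4*(-140) - 2*22*(-140))*(-2) = (2 - 560 + 6160)*(-2) = 5602*(-2) = -11204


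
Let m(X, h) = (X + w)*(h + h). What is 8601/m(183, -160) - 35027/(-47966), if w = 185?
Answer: 1856111977/2824238080 ≈ 0.65721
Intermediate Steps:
m(X, h) = 2*h*(185 + X) (m(X, h) = (X + 185)*(h + h) = (185 + X)*(2*h) = 2*h*(185 + X))
8601/m(183, -160) - 35027/(-47966) = 8601/((2*(-160)*(185 + 183))) - 35027/(-47966) = 8601/((2*(-160)*368)) - 35027*(-1/47966) = 8601/(-117760) + 35027/47966 = 8601*(-1/117760) + 35027/47966 = -8601/117760 + 35027/47966 = 1856111977/2824238080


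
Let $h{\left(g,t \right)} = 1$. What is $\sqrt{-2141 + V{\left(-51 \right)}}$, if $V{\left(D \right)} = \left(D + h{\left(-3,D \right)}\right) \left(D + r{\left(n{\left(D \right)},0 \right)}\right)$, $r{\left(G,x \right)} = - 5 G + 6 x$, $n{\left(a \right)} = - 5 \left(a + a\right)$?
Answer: $\sqrt{127909} \approx 357.64$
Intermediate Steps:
$n{\left(a \right)} = - 10 a$ ($n{\left(a \right)} = - 5 \cdot 2 a = - 10 a$)
$V{\left(D \right)} = 51 D \left(1 + D\right)$ ($V{\left(D \right)} = \left(D + 1\right) \left(D + \left(- 5 \left(- 10 D\right) + 6 \cdot 0\right)\right) = \left(1 + D\right) \left(D + \left(50 D + 0\right)\right) = \left(1 + D\right) \left(D + 50 D\right) = \left(1 + D\right) 51 D = 51 D \left(1 + D\right)$)
$\sqrt{-2141 + V{\left(-51 \right)}} = \sqrt{-2141 + 51 \left(-51\right) \left(1 - 51\right)} = \sqrt{-2141 + 51 \left(-51\right) \left(-50\right)} = \sqrt{-2141 + 130050} = \sqrt{127909}$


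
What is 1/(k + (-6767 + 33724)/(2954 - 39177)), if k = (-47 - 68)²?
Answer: 36223/479022218 ≈ 7.5619e-5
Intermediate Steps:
k = 13225 (k = (-115)² = 13225)
1/(k + (-6767 + 33724)/(2954 - 39177)) = 1/(13225 + (-6767 + 33724)/(2954 - 39177)) = 1/(13225 + 26957/(-36223)) = 1/(13225 + 26957*(-1/36223)) = 1/(13225 - 26957/36223) = 1/(479022218/36223) = 36223/479022218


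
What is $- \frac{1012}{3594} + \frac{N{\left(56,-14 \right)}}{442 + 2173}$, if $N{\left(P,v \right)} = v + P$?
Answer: $- \frac{1247716}{4699155} \approx -0.26552$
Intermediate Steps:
$N{\left(P,v \right)} = P + v$
$- \frac{1012}{3594} + \frac{N{\left(56,-14 \right)}}{442 + 2173} = - \frac{1012}{3594} + \frac{56 - 14}{442 + 2173} = \left(-1012\right) \frac{1}{3594} + \frac{42}{2615} = - \frac{506}{1797} + 42 \cdot \frac{1}{2615} = - \frac{506}{1797} + \frac{42}{2615} = - \frac{1247716}{4699155}$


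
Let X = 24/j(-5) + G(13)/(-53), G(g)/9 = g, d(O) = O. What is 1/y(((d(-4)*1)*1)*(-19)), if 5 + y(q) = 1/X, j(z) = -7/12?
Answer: -16083/80786 ≈ -0.19908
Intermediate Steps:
G(g) = 9*g
j(z) = -7/12 (j(z) = -7*1/12 = -7/12)
X = -16083/371 (X = 24/(-7/12) + (9*13)/(-53) = 24*(-12/7) + 117*(-1/53) = -288/7 - 117/53 = -16083/371 ≈ -43.350)
y(q) = -80786/16083 (y(q) = -5 + 1/(-16083/371) = -5 - 371/16083 = -80786/16083)
1/y(((d(-4)*1)*1)*(-19)) = 1/(-80786/16083) = -16083/80786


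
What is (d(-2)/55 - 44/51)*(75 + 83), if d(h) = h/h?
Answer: -374302/2805 ≈ -133.44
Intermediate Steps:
d(h) = 1
(d(-2)/55 - 44/51)*(75 + 83) = (1/55 - 44/51)*(75 + 83) = (1*(1/55) - 44*1/51)*158 = (1/55 - 44/51)*158 = -2369/2805*158 = -374302/2805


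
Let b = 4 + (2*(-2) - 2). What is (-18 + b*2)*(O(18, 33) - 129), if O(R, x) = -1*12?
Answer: 3102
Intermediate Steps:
O(R, x) = -12
b = -2 (b = 4 + (-4 - 2) = 4 - 6 = -2)
(-18 + b*2)*(O(18, 33) - 129) = (-18 - 2*2)*(-12 - 129) = (-18 - 4)*(-141) = -22*(-141) = 3102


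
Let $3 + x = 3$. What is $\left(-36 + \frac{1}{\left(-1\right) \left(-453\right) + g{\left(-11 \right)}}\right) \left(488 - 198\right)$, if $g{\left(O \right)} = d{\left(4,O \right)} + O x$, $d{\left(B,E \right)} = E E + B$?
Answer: $- \frac{3017015}{289} \approx -10440.0$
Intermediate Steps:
$d{\left(B,E \right)} = B + E^{2}$ ($d{\left(B,E \right)} = E^{2} + B = B + E^{2}$)
$x = 0$ ($x = -3 + 3 = 0$)
$g{\left(O \right)} = 4 + O^{2}$ ($g{\left(O \right)} = \left(4 + O^{2}\right) + O 0 = \left(4 + O^{2}\right) + 0 = 4 + O^{2}$)
$\left(-36 + \frac{1}{\left(-1\right) \left(-453\right) + g{\left(-11 \right)}}\right) \left(488 - 198\right) = \left(-36 + \frac{1}{\left(-1\right) \left(-453\right) + \left(4 + \left(-11\right)^{2}\right)}\right) \left(488 - 198\right) = \left(-36 + \frac{1}{453 + \left(4 + 121\right)}\right) 290 = \left(-36 + \frac{1}{453 + 125}\right) 290 = \left(-36 + \frac{1}{578}\right) 290 = \left(- \frac{20807}{578}\right) 290 = - \frac{3017015}{289}$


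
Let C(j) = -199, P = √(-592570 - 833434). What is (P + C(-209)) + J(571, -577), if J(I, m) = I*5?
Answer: 2656 + 2*I*√356501 ≈ 2656.0 + 1194.2*I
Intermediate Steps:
P = 2*I*√356501 (P = √(-1426004) = 2*I*√356501 ≈ 1194.2*I)
J(I, m) = 5*I
(P + C(-209)) + J(571, -577) = (2*I*√356501 - 199) + 5*571 = (-199 + 2*I*√356501) + 2855 = 2656 + 2*I*√356501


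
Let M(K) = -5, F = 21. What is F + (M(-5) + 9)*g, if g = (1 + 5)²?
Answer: 165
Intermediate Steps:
g = 36 (g = 6² = 36)
F + (M(-5) + 9)*g = 21 + (-5 + 9)*36 = 21 + 4*36 = 21 + 144 = 165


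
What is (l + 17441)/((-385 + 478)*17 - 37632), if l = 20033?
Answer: -37474/36051 ≈ -1.0395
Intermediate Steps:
(l + 17441)/((-385 + 478)*17 - 37632) = (20033 + 17441)/((-385 + 478)*17 - 37632) = 37474/(93*17 - 37632) = 37474/(1581 - 37632) = 37474/(-36051) = 37474*(-1/36051) = -37474/36051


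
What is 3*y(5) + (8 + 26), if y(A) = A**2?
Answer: 109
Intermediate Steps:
3*y(5) + (8 + 26) = 3*5**2 + (8 + 26) = 3*25 + 34 = 75 + 34 = 109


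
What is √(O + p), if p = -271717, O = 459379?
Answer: √187662 ≈ 433.20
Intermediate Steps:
√(O + p) = √(459379 - 271717) = √187662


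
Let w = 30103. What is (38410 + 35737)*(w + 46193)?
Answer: 5657119512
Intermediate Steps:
(38410 + 35737)*(w + 46193) = (38410 + 35737)*(30103 + 46193) = 74147*76296 = 5657119512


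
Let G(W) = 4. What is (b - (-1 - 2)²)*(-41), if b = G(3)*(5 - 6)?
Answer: 533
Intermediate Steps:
b = -4 (b = 4*(5 - 6) = 4*(-1) = -4)
(b - (-1 - 2)²)*(-41) = (-4 - (-1 - 2)²)*(-41) = (-4 - 1*(-3)²)*(-41) = (-4 - 1*9)*(-41) = (-4 - 9)*(-41) = -13*(-41) = 533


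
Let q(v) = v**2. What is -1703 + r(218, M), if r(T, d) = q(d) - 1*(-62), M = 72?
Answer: 3543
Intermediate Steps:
r(T, d) = 62 + d**2 (r(T, d) = d**2 - 1*(-62) = d**2 + 62 = 62 + d**2)
-1703 + r(218, M) = -1703 + (62 + 72**2) = -1703 + (62 + 5184) = -1703 + 5246 = 3543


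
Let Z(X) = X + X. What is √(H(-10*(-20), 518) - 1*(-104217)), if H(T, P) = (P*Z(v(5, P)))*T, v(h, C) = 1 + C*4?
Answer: √429629817 ≈ 20728.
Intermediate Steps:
v(h, C) = 1 + 4*C
Z(X) = 2*X
H(T, P) = P*T*(2 + 8*P) (H(T, P) = (P*(2*(1 + 4*P)))*T = (P*(2 + 8*P))*T = P*T*(2 + 8*P))
√(H(-10*(-20), 518) - 1*(-104217)) = √(2*518*(-10*(-20))*(1 + 4*518) - 1*(-104217)) = √(2*518*200*(1 + 2072) + 104217) = √(2*518*200*2073 + 104217) = √(429525600 + 104217) = √429629817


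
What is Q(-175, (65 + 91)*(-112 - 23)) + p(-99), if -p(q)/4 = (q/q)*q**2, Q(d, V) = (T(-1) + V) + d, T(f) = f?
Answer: -60440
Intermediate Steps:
Q(d, V) = -1 + V + d (Q(d, V) = (-1 + V) + d = -1 + V + d)
p(q) = -4*q**2 (p(q) = -4*q/q*q**2 = -4*q**2)
Q(-175, (65 + 91)*(-112 - 23)) + p(-99) = (-1 + (65 + 91)*(-112 - 23) - 175) - 4*(-99)**2 = (-1 + 156*(-135) - 175) - 4*9801 = (-1 - 21060 - 175) - 39204 = -21236 - 39204 = -60440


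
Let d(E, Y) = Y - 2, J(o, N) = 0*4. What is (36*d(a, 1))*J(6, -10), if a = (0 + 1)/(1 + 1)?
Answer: 0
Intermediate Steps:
J(o, N) = 0
a = ½ (a = 1/2 = 1*(½) = ½ ≈ 0.50000)
d(E, Y) = -2 + Y
(36*d(a, 1))*J(6, -10) = (36*(-2 + 1))*0 = (36*(-1))*0 = -36*0 = 0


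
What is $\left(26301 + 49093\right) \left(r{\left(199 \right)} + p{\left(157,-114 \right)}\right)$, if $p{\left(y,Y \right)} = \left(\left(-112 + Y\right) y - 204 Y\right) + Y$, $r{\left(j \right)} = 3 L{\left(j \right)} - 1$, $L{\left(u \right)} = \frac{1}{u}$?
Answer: $- \frac{185156807264}{199} \approx -9.3044 \cdot 10^{8}$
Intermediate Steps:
$r{\left(j \right)} = -1 + \frac{3}{j}$ ($r{\left(j \right)} = \frac{3}{j} - 1 = -1 + \frac{3}{j}$)
$p{\left(y,Y \right)} = - 203 Y + y \left(-112 + Y\right)$ ($p{\left(y,Y \right)} = \left(y \left(-112 + Y\right) - 204 Y\right) + Y = \left(- 204 Y + y \left(-112 + Y\right)\right) + Y = - 203 Y + y \left(-112 + Y\right)$)
$\left(26301 + 49093\right) \left(r{\left(199 \right)} + p{\left(157,-114 \right)}\right) = \left(26301 + 49093\right) \left(\frac{3 - 199}{199} - 12340\right) = 75394 \left(\frac{3 - 199}{199} - 12340\right) = 75394 \left(\frac{1}{199} \left(-196\right) - 12340\right) = 75394 \left(- \frac{196}{199} - 12340\right) = 75394 \left(- \frac{2455856}{199}\right) = - \frac{185156807264}{199}$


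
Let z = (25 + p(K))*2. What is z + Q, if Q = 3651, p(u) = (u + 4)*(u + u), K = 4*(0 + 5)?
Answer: 5621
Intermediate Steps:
K = 20 (K = 4*5 = 20)
p(u) = 2*u*(4 + u) (p(u) = (4 + u)*(2*u) = 2*u*(4 + u))
z = 1970 (z = (25 + 2*20*(4 + 20))*2 = (25 + 2*20*24)*2 = (25 + 960)*2 = 985*2 = 1970)
z + Q = 1970 + 3651 = 5621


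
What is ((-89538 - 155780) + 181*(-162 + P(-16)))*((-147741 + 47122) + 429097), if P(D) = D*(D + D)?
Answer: -59772484704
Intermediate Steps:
P(D) = 2*D² (P(D) = D*(2*D) = 2*D²)
((-89538 - 155780) + 181*(-162 + P(-16)))*((-147741 + 47122) + 429097) = ((-89538 - 155780) + 181*(-162 + 2*(-16)²))*((-147741 + 47122) + 429097) = (-245318 + 181*(-162 + 2*256))*(-100619 + 429097) = (-245318 + 181*(-162 + 512))*328478 = (-245318 + 181*350)*328478 = (-245318 + 63350)*328478 = -181968*328478 = -59772484704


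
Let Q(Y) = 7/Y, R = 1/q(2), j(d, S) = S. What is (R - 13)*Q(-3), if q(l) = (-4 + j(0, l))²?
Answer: 119/4 ≈ 29.750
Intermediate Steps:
q(l) = (-4 + l)²
R = ¼ (R = 1/((-4 + 2)²) = 1/((-2)²) = 1/4 = ¼ ≈ 0.25000)
(R - 13)*Q(-3) = (¼ - 13)*(7/(-3)) = -357*(-1)/(4*3) = -51/4*(-7/3) = 119/4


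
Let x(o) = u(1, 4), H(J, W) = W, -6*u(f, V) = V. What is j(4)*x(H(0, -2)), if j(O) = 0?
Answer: 0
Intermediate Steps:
u(f, V) = -V/6
x(o) = -⅔ (x(o) = -⅙*4 = -⅔)
j(4)*x(H(0, -2)) = 0*(-⅔) = 0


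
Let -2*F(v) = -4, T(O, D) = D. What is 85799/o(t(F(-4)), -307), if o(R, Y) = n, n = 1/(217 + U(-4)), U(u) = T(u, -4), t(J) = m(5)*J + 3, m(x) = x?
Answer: 18275187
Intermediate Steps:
F(v) = 2 (F(v) = -1/2*(-4) = 2)
t(J) = 3 + 5*J (t(J) = 5*J + 3 = 3 + 5*J)
U(u) = -4
n = 1/213 (n = 1/(217 - 4) = 1/213 ≈ 0.0046948)
o(R, Y) = 1/213
85799/o(t(F(-4)), -307) = 85799/(1/213) = 85799*213 = 18275187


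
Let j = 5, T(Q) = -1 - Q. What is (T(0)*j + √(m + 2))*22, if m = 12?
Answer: -110 + 22*√14 ≈ -27.684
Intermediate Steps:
(T(0)*j + √(m + 2))*22 = ((-1 - 1*0)*5 + √(12 + 2))*22 = ((-1 + 0)*5 + √14)*22 = (-1*5 + √14)*22 = (-5 + √14)*22 = -110 + 22*√14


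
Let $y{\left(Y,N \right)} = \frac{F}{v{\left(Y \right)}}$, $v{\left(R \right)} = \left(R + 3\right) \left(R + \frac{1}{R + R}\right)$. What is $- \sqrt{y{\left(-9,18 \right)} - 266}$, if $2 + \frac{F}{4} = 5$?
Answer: $- \frac{i \sqrt{7061486}}{163} \approx - 16.303 i$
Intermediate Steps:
$F = 12$ ($F = -8 + 4 \cdot 5 = -8 + 20 = 12$)
$v{\left(R \right)} = \left(3 + R\right) \left(R + \frac{1}{2 R}\right)$
$y{\left(Y,N \right)} = \frac{12}{\frac{1}{2} + Y^{2} + 3 Y + \frac{3}{2 Y}}$
$- \sqrt{y{\left(-9,18 \right)} - 266} = - \sqrt{24 \left(-9\right) \frac{1}{3 - 9 \left(1 + 2 \left(-9\right)^{2} + 6 \left(-9\right)\right)} - 266} = - \sqrt{24 \left(-9\right) \frac{1}{3 - 9 \left(1 + 2 \cdot 81 - 54\right)} - 266} = - \sqrt{24 \left(-9\right) \frac{1}{3 - 9 \left(1 + 162 - 54\right)} - 266} = - \sqrt{24 \left(-9\right) \frac{1}{3 - 981} - 266} = - \sqrt{24 \left(-9\right) \frac{1}{-978} - 266} = - \sqrt{24 \left(-9\right) \left(- \frac{1}{978}\right) - 266} = - \sqrt{\frac{36}{163} - 266} = - \sqrt{- \frac{43322}{163}} = - \frac{i \sqrt{7061486}}{163}$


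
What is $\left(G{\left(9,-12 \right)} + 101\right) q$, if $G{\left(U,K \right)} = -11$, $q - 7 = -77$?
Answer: $-6300$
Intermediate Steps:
$q = -70$ ($q = 7 - 77 = -70$)
$\left(G{\left(9,-12 \right)} + 101\right) q = \left(-11 + 101\right) \left(-70\right) = 90 \left(-70\right) = -6300$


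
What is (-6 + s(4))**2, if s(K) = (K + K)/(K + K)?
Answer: 25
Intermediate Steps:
s(K) = 1 (s(K) = (2*K)/((2*K)) = (2*K)*(1/(2*K)) = 1)
(-6 + s(4))**2 = (-6 + 1)**2 = (-5)**2 = 25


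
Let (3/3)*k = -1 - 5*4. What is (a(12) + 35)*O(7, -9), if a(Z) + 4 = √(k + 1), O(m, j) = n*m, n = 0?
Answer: 0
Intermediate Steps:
k = -21 (k = -1 - 5*4 = -1 - 20 = -21)
O(m, j) = 0 (O(m, j) = 0*m = 0)
a(Z) = -4 + 2*I*√5 (a(Z) = -4 + √(-21 + 1) = -4 + √(-20) = -4 + 2*I*√5)
(a(12) + 35)*O(7, -9) = ((-4 + 2*I*√5) + 35)*0 = (31 + 2*I*√5)*0 = 0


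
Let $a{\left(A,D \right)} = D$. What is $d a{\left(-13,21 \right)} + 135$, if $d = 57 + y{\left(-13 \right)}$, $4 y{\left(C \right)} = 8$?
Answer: $1374$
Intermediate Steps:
$y{\left(C \right)} = 2$ ($y{\left(C \right)} = \frac{1}{4} \cdot 8 = 2$)
$d = 59$ ($d = 57 + 2 = 59$)
$d a{\left(-13,21 \right)} + 135 = 59 \cdot 21 + 135 = 1239 + 135 = 1374$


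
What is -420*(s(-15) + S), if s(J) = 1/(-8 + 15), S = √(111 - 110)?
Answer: -480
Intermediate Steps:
S = 1 (S = √1 = 1)
s(J) = ⅐ (s(J) = 1/7 = ⅐)
-420*(s(-15) + S) = -420*(⅐ + 1) = -420*8/7 = -480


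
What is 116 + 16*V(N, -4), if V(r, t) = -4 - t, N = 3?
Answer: 116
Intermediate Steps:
116 + 16*V(N, -4) = 116 + 16*(-4 - 1*(-4)) = 116 + 16*(-4 + 4) = 116 + 16*0 = 116 + 0 = 116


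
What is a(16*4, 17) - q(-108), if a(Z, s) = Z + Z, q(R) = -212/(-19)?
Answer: 2220/19 ≈ 116.84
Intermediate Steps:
q(R) = 212/19 (q(R) = -212*(-1/19) = 212/19)
a(Z, s) = 2*Z
a(16*4, 17) - q(-108) = 2*(16*4) - 1*212/19 = 2*64 - 212/19 = 128 - 212/19 = 2220/19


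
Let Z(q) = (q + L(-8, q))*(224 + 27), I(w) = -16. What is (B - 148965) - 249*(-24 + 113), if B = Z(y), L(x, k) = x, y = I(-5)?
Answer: -177150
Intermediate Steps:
y = -16
Z(q) = -2008 + 251*q (Z(q) = (q - 8)*(224 + 27) = (-8 + q)*251 = -2008 + 251*q)
B = -6024 (B = -2008 + 251*(-16) = -2008 - 4016 = -6024)
(B - 148965) - 249*(-24 + 113) = (-6024 - 148965) - 249*(-24 + 113) = -154989 - 249*89 = -154989 - 22161 = -177150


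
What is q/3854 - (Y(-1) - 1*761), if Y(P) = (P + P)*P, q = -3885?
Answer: 2921301/3854 ≈ 757.99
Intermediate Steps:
Y(P) = 2*P² (Y(P) = (2*P)*P = 2*P²)
q/3854 - (Y(-1) - 1*761) = -3885/3854 - (2*(-1)² - 1*761) = -3885*1/3854 - (2*1 - 761) = -3885/3854 - (2 - 761) = -3885/3854 - 1*(-759) = -3885/3854 + 759 = 2921301/3854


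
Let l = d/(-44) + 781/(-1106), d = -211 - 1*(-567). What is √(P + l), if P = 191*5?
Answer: √140048969830/12166 ≈ 30.760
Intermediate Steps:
d = 356 (d = -211 + 567 = 356)
l = -107025/12166 (l = 356/(-44) + 781/(-1106) = 356*(-1/44) + 781*(-1/1106) = -89/11 - 781/1106 = -107025/12166 ≈ -8.7971)
P = 955
√(P + l) = √(955 - 107025/12166) = √(11511505/12166) = √140048969830/12166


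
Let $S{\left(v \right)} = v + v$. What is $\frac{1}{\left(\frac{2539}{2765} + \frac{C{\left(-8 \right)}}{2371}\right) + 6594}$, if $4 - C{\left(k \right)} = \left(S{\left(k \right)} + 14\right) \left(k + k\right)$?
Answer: $\frac{6555815}{43234986659} \approx 0.00015163$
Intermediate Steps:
$S{\left(v \right)} = 2 v$
$C{\left(k \right)} = 4 - 2 k \left(14 + 2 k\right)$ ($C{\left(k \right)} = 4 - \left(2 k + 14\right) \left(k + k\right) = 4 - \left(14 + 2 k\right) 2 k = 4 - 2 k \left(14 + 2 k\right)$)
$\frac{1}{\left(\frac{2539}{2765} + \frac{C{\left(-8 \right)}}{2371}\right) + 6594} = \frac{1}{\left(\frac{2539}{2765} + \frac{4 - -224 - 4 \left(-8\right)^{2}}{2371}\right) + 6594} = \frac{1}{\left(2539 \cdot \frac{1}{2765} + \left(4 + 224 - 256\right) \frac{1}{2371}\right) + 6594} = \frac{1}{\left(\frac{2539}{2765} + \left(4 + 224 - 256\right) \frac{1}{2371}\right) + 6594} = \frac{1}{\left(\frac{2539}{2765} - \frac{28}{2371}\right) + 6594} = \frac{1}{\frac{5942549}{6555815} + 6594} = \frac{1}{\frac{43234986659}{6555815}} = \frac{6555815}{43234986659}$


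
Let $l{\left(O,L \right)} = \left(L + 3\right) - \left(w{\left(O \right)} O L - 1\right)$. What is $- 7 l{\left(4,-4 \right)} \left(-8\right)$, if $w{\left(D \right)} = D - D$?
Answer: $0$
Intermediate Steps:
$w{\left(D \right)} = 0$
$l{\left(O,L \right)} = 4 + L$ ($l{\left(O,L \right)} = \left(L + 3\right) - \left(0 O L - 1\right) = \left(3 + L\right) - \left(0 L - 1\right) = \left(3 + L\right) - \left(0 - 1\right) = \left(3 + L\right) - -1 = \left(3 + L\right) + 1 = 4 + L$)
$- 7 l{\left(4,-4 \right)} \left(-8\right) = - 7 \left(4 - 4\right) \left(-8\right) = \left(-7\right) 0 \left(-8\right) = 0 \left(-8\right) = 0$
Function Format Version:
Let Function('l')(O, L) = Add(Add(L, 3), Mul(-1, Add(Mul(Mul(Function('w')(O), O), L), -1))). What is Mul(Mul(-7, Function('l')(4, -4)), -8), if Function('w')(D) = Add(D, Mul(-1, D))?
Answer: 0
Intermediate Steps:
Function('w')(D) = 0
Function('l')(O, L) = Add(4, L) (Function('l')(O, L) = Add(Add(L, 3), Mul(-1, Add(Mul(Mul(0, O), L), -1))) = Add(Add(3, L), Mul(-1, Add(Mul(0, L), -1))) = Add(Add(3, L), Mul(-1, Add(0, -1))) = Add(Add(3, L), Mul(-1, -1)) = Add(Add(3, L), 1) = Add(4, L))
Mul(Mul(-7, Function('l')(4, -4)), -8) = Mul(Mul(-7, Add(4, -4)), -8) = Mul(Mul(-7, 0), -8) = Mul(0, -8) = 0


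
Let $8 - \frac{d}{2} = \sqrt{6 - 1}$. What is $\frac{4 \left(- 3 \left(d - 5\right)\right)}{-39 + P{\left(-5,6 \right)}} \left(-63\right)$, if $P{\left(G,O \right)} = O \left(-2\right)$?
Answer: $- \frac{2772}{17} + \frac{504 \sqrt{5}}{17} \approx -96.766$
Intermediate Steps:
$P{\left(G,O \right)} = - 2 O$
$d = 16 - 2 \sqrt{5}$ ($d = 16 - 2 \sqrt{6 - 1} = 16 - 2 \sqrt{5} \approx 11.528$)
$\frac{4 \left(- 3 \left(d - 5\right)\right)}{-39 + P{\left(-5,6 \right)}} \left(-63\right) = \frac{4 \left(- 3 \left(\left(16 - 2 \sqrt{5}\right) - 5\right)\right)}{-39 - 12} \left(-63\right) = \frac{4 \left(- 3 \left(11 - 2 \sqrt{5}\right)\right)}{-39 - 12} \left(-63\right) = \frac{4 \left(-33 + 6 \sqrt{5}\right)}{-51} \left(-63\right) = - \frac{-132 + 24 \sqrt{5}}{51} \left(-63\right) = \left(\frac{44}{17} - \frac{8 \sqrt{5}}{17}\right) \left(-63\right) = - \frac{2772}{17} + \frac{504 \sqrt{5}}{17}$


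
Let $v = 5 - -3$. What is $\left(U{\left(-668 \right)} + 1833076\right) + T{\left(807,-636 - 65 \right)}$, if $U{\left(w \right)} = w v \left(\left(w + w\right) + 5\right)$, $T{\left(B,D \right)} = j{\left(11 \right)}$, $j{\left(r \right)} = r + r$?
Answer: $8945962$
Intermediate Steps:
$j{\left(r \right)} = 2 r$
$v = 8$ ($v = 5 + 3 = 8$)
$T{\left(B,D \right)} = 22$ ($T{\left(B,D \right)} = 2 \cdot 11 = 22$)
$U{\left(w \right)} = 8 w \left(5 + 2 w\right)$ ($U{\left(w \right)} = w 8 \left(\left(w + w\right) + 5\right) = 8 w \left(2 w + 5\right) = 8 w \left(5 + 2 w\right)$)
$\left(U{\left(-668 \right)} + 1833076\right) + T{\left(807,-636 - 65 \right)} = \left(8 \left(-668\right) \left(5 + 2 \left(-668\right)\right) + 1833076\right) + 22 = \left(8 \left(-668\right) \left(5 - 1336\right) + 1833076\right) + 22 = \left(8 \left(-668\right) \left(-1331\right) + 1833076\right) + 22 = \left(7112864 + 1833076\right) + 22 = 8945940 + 22 = 8945962$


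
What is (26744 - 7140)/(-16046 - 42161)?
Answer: -19604/58207 ≈ -0.33680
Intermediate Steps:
(26744 - 7140)/(-16046 - 42161) = 19604/(-58207) = 19604*(-1/58207) = -19604/58207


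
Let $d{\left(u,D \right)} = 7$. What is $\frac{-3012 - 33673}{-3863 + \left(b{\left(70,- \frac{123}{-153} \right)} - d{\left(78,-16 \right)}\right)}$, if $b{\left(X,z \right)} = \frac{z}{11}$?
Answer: $\frac{20580285}{2171029} \approx 9.4795$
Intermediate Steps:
$b{\left(X,z \right)} = \frac{z}{11}$ ($b{\left(X,z \right)} = z \frac{1}{11} = \frac{z}{11}$)
$\frac{-3012 - 33673}{-3863 + \left(b{\left(70,- \frac{123}{-153} \right)} - d{\left(78,-16 \right)}\right)} = \frac{-3012 - 33673}{-3863 + \left(\frac{\left(-123\right) \frac{1}{-153}}{11} - 7\right)} = - \frac{36685}{-3863 - \left(7 - \frac{\left(-123\right) \left(- \frac{1}{153}\right)}{11}\right)} = - \frac{36685}{-3863 + \left(\frac{1}{11} \cdot \frac{41}{51} - 7\right)} = - \frac{36685}{-3863 + \left(\frac{41}{561} - 7\right)} = - \frac{36685}{-3863 - \frac{3886}{561}} = - \frac{36685}{- \frac{2171029}{561}} = \left(-36685\right) \left(- \frac{561}{2171029}\right) = \frac{20580285}{2171029}$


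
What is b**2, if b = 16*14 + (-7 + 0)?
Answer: 47089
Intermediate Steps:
b = 217 (b = 224 - 7 = 217)
b**2 = 217**2 = 47089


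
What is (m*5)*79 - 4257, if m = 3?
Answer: -3072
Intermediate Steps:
(m*5)*79 - 4257 = (3*5)*79 - 4257 = 15*79 - 4257 = 1185 - 4257 = -3072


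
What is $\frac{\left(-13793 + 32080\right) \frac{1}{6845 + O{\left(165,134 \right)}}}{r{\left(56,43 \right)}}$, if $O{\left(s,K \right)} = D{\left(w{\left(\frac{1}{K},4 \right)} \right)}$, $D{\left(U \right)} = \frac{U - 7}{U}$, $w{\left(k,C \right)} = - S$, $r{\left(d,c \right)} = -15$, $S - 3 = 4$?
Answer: $- \frac{18287}{102705} \approx -0.17805$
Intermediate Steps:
$S = 7$ ($S = 3 + 4 = 7$)
$w{\left(k,C \right)} = -7$ ($w{\left(k,C \right)} = \left(-1\right) 7 = -7$)
$D{\left(U \right)} = \frac{-7 + U}{U}$
$O{\left(s,K \right)} = 2$ ($O{\left(s,K \right)} = \frac{-7 - 7}{-7} = \left(- \frac{1}{7}\right) \left(-14\right) = 2$)
$\frac{\left(-13793 + 32080\right) \frac{1}{6845 + O{\left(165,134 \right)}}}{r{\left(56,43 \right)}} = \frac{\left(-13793 + 32080\right) \frac{1}{6845 + 2}}{-15} = \frac{18287}{6847} \left(- \frac{1}{15}\right) = - \frac{18287}{102705}$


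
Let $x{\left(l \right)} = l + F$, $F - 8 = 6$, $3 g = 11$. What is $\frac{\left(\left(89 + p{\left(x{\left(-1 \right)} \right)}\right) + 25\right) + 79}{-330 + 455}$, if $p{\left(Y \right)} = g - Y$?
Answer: $\frac{551}{375} \approx 1.4693$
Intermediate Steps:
$g = \frac{11}{3}$ ($g = \frac{1}{3} \cdot 11 = \frac{11}{3} \approx 3.6667$)
$F = 14$ ($F = 8 + 6 = 14$)
$x{\left(l \right)} = 14 + l$ ($x{\left(l \right)} = l + 14 = 14 + l$)
$p{\left(Y \right)} = \frac{11}{3} - Y$
$\frac{\left(\left(89 + p{\left(x{\left(-1 \right)} \right)}\right) + 25\right) + 79}{-330 + 455} = \frac{\left(\left(89 + \left(\frac{11}{3} - \left(14 - 1\right)\right)\right) + 25\right) + 79}{-330 + 455} = \frac{\left(\left(89 + \left(\frac{11}{3} - 13\right)\right) + 25\right) + 79}{125} = \left(\left(\left(89 + \left(\frac{11}{3} - 13\right)\right) + 25\right) + 79\right) \frac{1}{125} = \left(\left(\left(89 - \frac{28}{3}\right) + 25\right) + 79\right) \frac{1}{125} = \left(\left(\frac{239}{3} + 25\right) + 79\right) \frac{1}{125} = \left(\frac{314}{3} + 79\right) \frac{1}{125} = \frac{551}{3} \cdot \frac{1}{125} = \frac{551}{375}$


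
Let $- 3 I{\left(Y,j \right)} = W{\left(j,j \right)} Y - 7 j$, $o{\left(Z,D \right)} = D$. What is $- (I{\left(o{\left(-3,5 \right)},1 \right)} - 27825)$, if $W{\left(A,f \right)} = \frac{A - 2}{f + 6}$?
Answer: $\frac{194757}{7} \approx 27822.0$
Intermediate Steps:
$W{\left(A,f \right)} = \frac{-2 + A}{6 + f}$
$I{\left(Y,j \right)} = \frac{7 j}{3} - \frac{Y \left(-2 + j\right)}{3 \left(6 + j\right)}$ ($I{\left(Y,j \right)} = - \frac{\frac{-2 + j}{6 + j} Y - 7 j}{3} = - \frac{\frac{Y \left(-2 + j\right)}{6 + j} - 7 j}{3} = - \frac{- 7 j + \frac{Y \left(-2 + j\right)}{6 + j}}{3} = \frac{7 j}{3} - \frac{Y \left(-2 + j\right)}{3 \left(6 + j\right)}$)
$- (I{\left(o{\left(-3,5 \right)},1 \right)} - 27825) = - (\frac{\left(-1\right) 5 \left(-2 + 1\right) + 7 \cdot 1 \left(6 + 1\right)}{3 \left(6 + 1\right)} - 27825) = - (\frac{\left(-1\right) 5 \left(-1\right) + 7 \cdot 1 \cdot 7}{3 \cdot 7} - 27825) = - (\frac{1}{3} \cdot \frac{1}{7} \left(5 + 49\right) - 27825) = - (\frac{1}{3} \cdot \frac{1}{7} \cdot 54 - 27825) = - (\frac{18}{7} - 27825) = \left(-1\right) \left(- \frac{194757}{7}\right) = \frac{194757}{7}$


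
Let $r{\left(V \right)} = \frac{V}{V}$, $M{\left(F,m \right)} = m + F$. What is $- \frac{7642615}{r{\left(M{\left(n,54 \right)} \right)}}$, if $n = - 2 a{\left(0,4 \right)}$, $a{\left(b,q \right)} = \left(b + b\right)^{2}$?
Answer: $-7642615$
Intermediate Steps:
$a{\left(b,q \right)} = 4 b^{2}$ ($a{\left(b,q \right)} = \left(2 b\right)^{2} = 4 b^{2}$)
$n = 0$ ($n = - 2 \cdot 4 \cdot 0^{2} = - 2 \cdot 4 \cdot 0 = \left(-2\right) 0 = 0$)
$M{\left(F,m \right)} = F + m$
$r{\left(V \right)} = 1$
$- \frac{7642615}{r{\left(M{\left(n,54 \right)} \right)}} = - \frac{7642615}{1} = \left(-7642615\right) 1 = -7642615$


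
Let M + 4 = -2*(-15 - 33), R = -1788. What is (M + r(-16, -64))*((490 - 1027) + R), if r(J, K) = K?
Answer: -65100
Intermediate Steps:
M = 92 (M = -4 - 2*(-15 - 33) = -4 - 2*(-48) = -4 + 96 = 92)
(M + r(-16, -64))*((490 - 1027) + R) = (92 - 64)*((490 - 1027) - 1788) = 28*(-537 - 1788) = 28*(-2325) = -65100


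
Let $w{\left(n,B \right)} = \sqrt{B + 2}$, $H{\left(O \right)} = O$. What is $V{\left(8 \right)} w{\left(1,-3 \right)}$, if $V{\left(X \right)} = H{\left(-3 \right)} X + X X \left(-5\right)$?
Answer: $- 344 i \approx - 344.0 i$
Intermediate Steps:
$w{\left(n,B \right)} = \sqrt{2 + B}$
$V{\left(X \right)} = - 5 X^{2} - 3 X$ ($V{\left(X \right)} = - 3 X + X X \left(-5\right) = - 3 X + X^{2} \left(-5\right) = - 3 X - 5 X^{2} = - 5 X^{2} - 3 X$)
$V{\left(8 \right)} w{\left(1,-3 \right)} = \left(-1\right) 8 \left(3 + 5 \cdot 8\right) \sqrt{2 - 3} = \left(-1\right) 8 \left(3 + 40\right) \sqrt{-1} = \left(-1\right) 8 \cdot 43 i = - 344 i$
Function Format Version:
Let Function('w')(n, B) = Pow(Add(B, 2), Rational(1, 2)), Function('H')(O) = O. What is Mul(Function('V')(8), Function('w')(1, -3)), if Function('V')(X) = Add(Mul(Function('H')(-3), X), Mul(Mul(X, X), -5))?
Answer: Mul(-344, I) ≈ Mul(-344.00, I)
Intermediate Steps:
Function('w')(n, B) = Pow(Add(2, B), Rational(1, 2))
Function('V')(X) = Add(Mul(-5, Pow(X, 2)), Mul(-3, X)) (Function('V')(X) = Add(Mul(-3, X), Mul(Mul(X, X), -5)) = Add(Mul(-3, X), Mul(Pow(X, 2), -5)) = Add(Mul(-3, X), Mul(-5, Pow(X, 2))) = Add(Mul(-5, Pow(X, 2)), Mul(-3, X)))
Mul(Function('V')(8), Function('w')(1, -3)) = Mul(Mul(-1, 8, Add(3, Mul(5, 8))), Pow(Add(2, -3), Rational(1, 2))) = Mul(Mul(-1, 8, Add(3, 40)), Pow(-1, Rational(1, 2))) = Mul(Mul(-1, 8, 43), I) = Mul(-344, I)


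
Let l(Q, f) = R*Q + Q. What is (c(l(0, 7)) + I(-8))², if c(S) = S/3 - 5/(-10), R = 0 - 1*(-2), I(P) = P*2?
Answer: 961/4 ≈ 240.25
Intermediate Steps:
I(P) = 2*P
R = 2 (R = 0 + 2 = 2)
l(Q, f) = 3*Q (l(Q, f) = 2*Q + Q = 3*Q)
c(S) = ½ + S/3 (c(S) = S*(⅓) - 5*(-⅒) = S/3 + ½ = ½ + S/3)
(c(l(0, 7)) + I(-8))² = ((½ + (3*0)/3) + 2*(-8))² = ((½ + (⅓)*0) - 16)² = ((½ + 0) - 16)² = (½ - 16)² = (-31/2)² = 961/4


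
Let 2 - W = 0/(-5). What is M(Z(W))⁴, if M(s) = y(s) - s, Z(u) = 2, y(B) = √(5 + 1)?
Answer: (2 - √6)⁴ ≈ 0.040821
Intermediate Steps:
y(B) = √6
W = 2 (W = 2 - 0/(-5) = 2 - 0*(-1)/5 = 2 - 1*0 = 2 + 0 = 2)
M(s) = √6 - s
M(Z(W))⁴ = (√6 - 1*2)⁴ = (√6 - 2)⁴ = (-2 + √6)⁴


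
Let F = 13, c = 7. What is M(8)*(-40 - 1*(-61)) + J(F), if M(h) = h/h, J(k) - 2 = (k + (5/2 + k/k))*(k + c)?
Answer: 353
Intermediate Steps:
J(k) = 2 + (7 + k)*(7/2 + k) (J(k) = 2 + (k + (5/2 + k/k))*(k + 7) = 2 + (k + (5*(½) + 1))*(7 + k) = 2 + (k + (5/2 + 1))*(7 + k) = 2 + (k + 7/2)*(7 + k) = 2 + (7/2 + k)*(7 + k) = 2 + (7 + k)*(7/2 + k))
M(h) = 1
M(8)*(-40 - 1*(-61)) + J(F) = 1*(-40 - 1*(-61)) + (53/2 + 13² + (21/2)*13) = 1*(-40 + 61) + (53/2 + 169 + 273/2) = 1*21 + 332 = 21 + 332 = 353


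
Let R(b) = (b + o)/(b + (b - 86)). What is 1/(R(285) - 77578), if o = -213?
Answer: -121/9386920 ≈ -1.2890e-5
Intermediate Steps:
R(b) = (-213 + b)/(-86 + 2*b) (R(b) = (b - 213)/(b + (b - 86)) = (-213 + b)/(b + (-86 + b)) = (-213 + b)/(-86 + 2*b))
1/(R(285) - 77578) = 1/((-213 + 285)/(2*(-43 + 285)) - 77578) = 1/((1/2)*72/242 - 77578) = 1/((1/2)*(1/242)*72 - 77578) = 1/(18/121 - 77578) = 1/(-9386920/121) = -121/9386920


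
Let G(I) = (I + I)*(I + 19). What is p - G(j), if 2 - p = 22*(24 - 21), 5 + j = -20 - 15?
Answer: -1744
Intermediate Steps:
j = -40 (j = -5 + (-20 - 15) = -5 - 35 = -40)
G(I) = 2*I*(19 + I) (G(I) = (2*I)*(19 + I) = 2*I*(19 + I))
p = -64 (p = 2 - 22*(24 - 21) = 2 - 22*3 = 2 - 1*66 = 2 - 66 = -64)
p - G(j) = -64 - 2*(-40)*(19 - 40) = -64 - 2*(-40)*(-21) = -64 - 1*1680 = -64 - 1680 = -1744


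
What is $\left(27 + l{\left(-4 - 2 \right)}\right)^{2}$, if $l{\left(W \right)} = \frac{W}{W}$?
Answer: $784$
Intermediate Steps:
$l{\left(W \right)} = 1$
$\left(27 + l{\left(-4 - 2 \right)}\right)^{2} = \left(27 + 1\right)^{2} = 28^{2} = 784$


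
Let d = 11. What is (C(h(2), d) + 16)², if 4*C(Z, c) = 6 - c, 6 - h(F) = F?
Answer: 3481/16 ≈ 217.56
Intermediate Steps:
h(F) = 6 - F
C(Z, c) = 3/2 - c/4 (C(Z, c) = (6 - c)/4 = 3/2 - c/4)
(C(h(2), d) + 16)² = ((3/2 - ¼*11) + 16)² = ((3/2 - 11/4) + 16)² = (-5/4 + 16)² = (59/4)² = 3481/16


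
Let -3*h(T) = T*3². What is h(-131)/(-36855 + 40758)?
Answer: 131/1301 ≈ 0.10069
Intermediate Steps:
h(T) = -3*T (h(T) = -T*3²/3 = -T*9/3 = -3*T)
h(-131)/(-36855 + 40758) = (-3*(-131))/(-36855 + 40758) = 393/3903 = 393*(1/3903) = 131/1301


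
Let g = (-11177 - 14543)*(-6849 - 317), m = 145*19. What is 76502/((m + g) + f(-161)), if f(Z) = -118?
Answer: 76502/184312157 ≈ 0.00041507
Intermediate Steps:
m = 2755
g = 184309520 (g = -25720*(-7166) = 184309520)
76502/((m + g) + f(-161)) = 76502/((2755 + 184309520) - 118) = 76502/(184312275 - 118) = 76502/184312157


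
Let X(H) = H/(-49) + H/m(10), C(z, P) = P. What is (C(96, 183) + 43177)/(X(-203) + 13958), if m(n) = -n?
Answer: 3035200/978771 ≈ 3.1010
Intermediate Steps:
X(H) = -59*H/490 (X(H) = H/(-49) + H/((-1*10)) = H*(-1/49) + H/(-10) = -H/49 + H*(-⅒) = -H/49 - H/10 = -59*H/490)
(C(96, 183) + 43177)/(X(-203) + 13958) = (183 + 43177)/(-59/490*(-203) + 13958) = 43360/(1711/70 + 13958) = 43360/(978771/70) = 43360*(70/978771) = 3035200/978771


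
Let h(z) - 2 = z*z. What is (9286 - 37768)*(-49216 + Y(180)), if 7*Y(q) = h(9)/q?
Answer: 294371329519/210 ≈ 1.4018e+9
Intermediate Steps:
h(z) = 2 + z**2 (h(z) = 2 + z*z = 2 + z**2)
Y(q) = 83/(7*q) (Y(q) = ((2 + 9**2)/q)/7 = ((2 + 81)/q)/7 = (83/q)/7 = 83/(7*q))
(9286 - 37768)*(-49216 + Y(180)) = (9286 - 37768)*(-49216 + (83/7)/180) = -28482*(-49216 + (83/7)*(1/180)) = -28482*(-49216 + 83/1260) = -28482*(-62012077/1260) = 294371329519/210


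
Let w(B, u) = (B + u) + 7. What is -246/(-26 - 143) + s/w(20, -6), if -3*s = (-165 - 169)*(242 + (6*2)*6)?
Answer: 17739542/10647 ≈ 1666.2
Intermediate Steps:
w(B, u) = 7 + B + u
s = 104876/3 (s = -(-165 - 169)*(242 + (6*2)*6)/3 = -(-334)*(242 + 12*6)/3 = -(-334)*(242 + 72)/3 = -(-334)*314/3 = -⅓*(-104876) = 104876/3 ≈ 34959.)
-246/(-26 - 143) + s/w(20, -6) = -246/(-26 - 143) + 104876/(3*(7 + 20 - 6)) = -246/(-169) + (104876/3)/21 = -246*(-1/169) + (104876/3)*(1/21) = 246/169 + 104876/63 = 17739542/10647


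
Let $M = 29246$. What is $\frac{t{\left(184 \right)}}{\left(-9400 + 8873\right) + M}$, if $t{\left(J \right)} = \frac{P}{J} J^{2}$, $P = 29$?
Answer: $\frac{5336}{28719} \approx 0.1858$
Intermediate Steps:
$t{\left(J \right)} = 29 J$ ($t{\left(J \right)} = \frac{29}{J} J^{2} = 29 J$)
$\frac{t{\left(184 \right)}}{\left(-9400 + 8873\right) + M} = \frac{29 \cdot 184}{\left(-9400 + 8873\right) + 29246} = \frac{5336}{-527 + 29246} = \frac{5336}{28719}$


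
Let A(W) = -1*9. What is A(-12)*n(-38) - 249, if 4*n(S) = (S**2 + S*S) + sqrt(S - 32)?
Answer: -6747 - 9*I*sqrt(70)/4 ≈ -6747.0 - 18.825*I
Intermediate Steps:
A(W) = -9
n(S) = S**2/2 + sqrt(-32 + S)/4 (n(S) = ((S**2 + S*S) + sqrt(S - 32))/4 = ((S**2 + S**2) + sqrt(-32 + S))/4 = (2*S**2 + sqrt(-32 + S))/4 = (sqrt(-32 + S) + 2*S**2)/4 = S**2/2 + sqrt(-32 + S)/4)
A(-12)*n(-38) - 249 = -9*((1/2)*(-38)**2 + sqrt(-32 - 38)/4) - 249 = -9*((1/2)*1444 + sqrt(-70)/4) - 249 = -9*(722 + (I*sqrt(70))/4) - 249 = -9*(722 + I*sqrt(70)/4) - 249 = (-6498 - 9*I*sqrt(70)/4) - 249 = -6747 - 9*I*sqrt(70)/4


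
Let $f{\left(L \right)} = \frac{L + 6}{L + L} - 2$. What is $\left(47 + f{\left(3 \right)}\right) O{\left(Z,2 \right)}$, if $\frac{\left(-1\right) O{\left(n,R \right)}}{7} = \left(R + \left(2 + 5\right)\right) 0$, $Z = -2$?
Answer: $0$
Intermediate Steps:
$f{\left(L \right)} = -2 + \frac{6 + L}{2 L}$ ($f{\left(L \right)} = \frac{6 + L}{2 L} - 2 = -2 + \frac{6 + L}{2 L}$)
$O{\left(n,R \right)} = 0$ ($O{\left(n,R \right)} = - 7 \left(R + \left(2 + 5\right)\right) 0 = - 7 \left(R + 7\right) 0 = - 7 \left(7 + R\right) 0 = \left(-7\right) 0 = 0$)
$\left(47 + f{\left(3 \right)}\right) O{\left(Z,2 \right)} = \left(47 - \left(\frac{3}{2} - \frac{3}{3}\right)\right) 0 = \left(47 + \left(- \frac{3}{2} + 3 \cdot \frac{1}{3}\right)\right) 0 = \left(47 + \left(- \frac{3}{2} + 1\right)\right) 0 = \left(47 - \frac{1}{2}\right) 0 = \frac{93}{2} \cdot 0 = 0$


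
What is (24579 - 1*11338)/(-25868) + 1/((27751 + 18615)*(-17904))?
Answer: -2747960560523/5368495099488 ≈ -0.51187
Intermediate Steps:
(24579 - 1*11338)/(-25868) + 1/((27751 + 18615)*(-17904)) = (24579 - 11338)*(-1/25868) - 1/17904/46366 = 13241*(-1/25868) + (1/46366)*(-1/17904) = -13241/25868 - 1/830136864 = -2747960560523/5368495099488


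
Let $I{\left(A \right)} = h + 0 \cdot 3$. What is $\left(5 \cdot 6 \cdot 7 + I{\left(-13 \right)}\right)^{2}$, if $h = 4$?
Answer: $45796$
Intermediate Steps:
$I{\left(A \right)} = 4$ ($I{\left(A \right)} = 4 + 0 \cdot 3 = 4 + 0 = 4$)
$\left(5 \cdot 6 \cdot 7 + I{\left(-13 \right)}\right)^{2} = \left(5 \cdot 6 \cdot 7 + 4\right)^{2} = \left(30 \cdot 7 + 4\right)^{2} = \left(210 + 4\right)^{2} = 214^{2} = 45796$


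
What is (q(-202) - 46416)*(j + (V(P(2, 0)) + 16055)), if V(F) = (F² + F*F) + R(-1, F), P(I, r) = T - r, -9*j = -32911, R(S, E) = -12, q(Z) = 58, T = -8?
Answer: -8272585100/9 ≈ -9.1918e+8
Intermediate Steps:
j = 32911/9 (j = -⅑*(-32911) = 32911/9 ≈ 3656.8)
P(I, r) = -8 - r
V(F) = -12 + 2*F² (V(F) = (F² + F*F) - 12 = (F² + F²) - 12 = 2*F² - 12 = -12 + 2*F²)
(q(-202) - 46416)*(j + (V(P(2, 0)) + 16055)) = (58 - 46416)*(32911/9 + ((-12 + 2*(-8 - 1*0)²) + 16055)) = -46358*(32911/9 + ((-12 + 2*(-8 + 0)²) + 16055)) = -46358*(32911/9 + ((-12 + 2*(-8)²) + 16055)) = -46358*(32911/9 + ((-12 + 2*64) + 16055)) = -46358*(32911/9 + ((-12 + 128) + 16055)) = -46358*(32911/9 + (116 + 16055)) = -46358*(32911/9 + 16171) = -46358*178450/9 = -8272585100/9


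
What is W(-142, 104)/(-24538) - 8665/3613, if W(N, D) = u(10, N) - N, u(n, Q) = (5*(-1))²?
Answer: -213225141/88655794 ≈ -2.4051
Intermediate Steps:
u(n, Q) = 25 (u(n, Q) = (-5)² = 25)
W(N, D) = 25 - N
W(-142, 104)/(-24538) - 8665/3613 = (25 - 1*(-142))/(-24538) - 8665/3613 = (25 + 142)*(-1/24538) - 8665*1/3613 = 167*(-1/24538) - 8665/3613 = -167/24538 - 8665/3613 = -213225141/88655794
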